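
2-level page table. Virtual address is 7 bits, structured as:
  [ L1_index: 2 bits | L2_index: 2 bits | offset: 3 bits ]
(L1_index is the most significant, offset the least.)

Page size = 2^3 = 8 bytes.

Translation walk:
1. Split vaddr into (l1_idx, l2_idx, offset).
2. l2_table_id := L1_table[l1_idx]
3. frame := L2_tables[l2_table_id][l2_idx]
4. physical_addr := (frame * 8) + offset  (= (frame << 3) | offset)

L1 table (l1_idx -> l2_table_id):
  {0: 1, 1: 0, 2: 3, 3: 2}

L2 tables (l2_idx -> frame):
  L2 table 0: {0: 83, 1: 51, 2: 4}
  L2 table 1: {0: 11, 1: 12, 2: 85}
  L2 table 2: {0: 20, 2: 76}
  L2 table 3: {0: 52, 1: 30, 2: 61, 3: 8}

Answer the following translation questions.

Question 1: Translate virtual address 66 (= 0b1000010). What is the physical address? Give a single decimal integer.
Answer: 418

Derivation:
vaddr = 66 = 0b1000010
Split: l1_idx=2, l2_idx=0, offset=2
L1[2] = 3
L2[3][0] = 52
paddr = 52 * 8 + 2 = 418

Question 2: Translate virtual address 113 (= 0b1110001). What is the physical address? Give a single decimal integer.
vaddr = 113 = 0b1110001
Split: l1_idx=3, l2_idx=2, offset=1
L1[3] = 2
L2[2][2] = 76
paddr = 76 * 8 + 1 = 609

Answer: 609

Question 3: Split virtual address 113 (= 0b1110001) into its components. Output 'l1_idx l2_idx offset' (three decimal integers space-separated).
Answer: 3 2 1

Derivation:
vaddr = 113 = 0b1110001
  top 2 bits -> l1_idx = 3
  next 2 bits -> l2_idx = 2
  bottom 3 bits -> offset = 1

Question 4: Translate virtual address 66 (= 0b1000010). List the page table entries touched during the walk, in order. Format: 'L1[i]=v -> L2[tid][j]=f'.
vaddr = 66 = 0b1000010
Split: l1_idx=2, l2_idx=0, offset=2

Answer: L1[2]=3 -> L2[3][0]=52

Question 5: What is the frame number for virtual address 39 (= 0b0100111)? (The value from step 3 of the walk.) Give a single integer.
Answer: 83

Derivation:
vaddr = 39: l1_idx=1, l2_idx=0
L1[1] = 0; L2[0][0] = 83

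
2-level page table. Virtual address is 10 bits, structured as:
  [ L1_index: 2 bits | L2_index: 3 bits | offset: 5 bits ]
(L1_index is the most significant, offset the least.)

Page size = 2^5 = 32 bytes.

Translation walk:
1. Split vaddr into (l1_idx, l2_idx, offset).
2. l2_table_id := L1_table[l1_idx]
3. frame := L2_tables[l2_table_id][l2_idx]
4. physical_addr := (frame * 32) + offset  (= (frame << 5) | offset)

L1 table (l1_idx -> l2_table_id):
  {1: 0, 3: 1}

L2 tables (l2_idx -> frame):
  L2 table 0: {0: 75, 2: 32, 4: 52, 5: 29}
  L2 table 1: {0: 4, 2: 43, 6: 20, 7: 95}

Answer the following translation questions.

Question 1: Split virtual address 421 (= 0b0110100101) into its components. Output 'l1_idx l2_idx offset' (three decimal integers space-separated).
vaddr = 421 = 0b0110100101
  top 2 bits -> l1_idx = 1
  next 3 bits -> l2_idx = 5
  bottom 5 bits -> offset = 5

Answer: 1 5 5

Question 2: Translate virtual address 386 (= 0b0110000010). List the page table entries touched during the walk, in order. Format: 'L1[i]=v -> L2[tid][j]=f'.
Answer: L1[1]=0 -> L2[0][4]=52

Derivation:
vaddr = 386 = 0b0110000010
Split: l1_idx=1, l2_idx=4, offset=2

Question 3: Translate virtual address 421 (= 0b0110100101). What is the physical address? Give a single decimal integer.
Answer: 933

Derivation:
vaddr = 421 = 0b0110100101
Split: l1_idx=1, l2_idx=5, offset=5
L1[1] = 0
L2[0][5] = 29
paddr = 29 * 32 + 5 = 933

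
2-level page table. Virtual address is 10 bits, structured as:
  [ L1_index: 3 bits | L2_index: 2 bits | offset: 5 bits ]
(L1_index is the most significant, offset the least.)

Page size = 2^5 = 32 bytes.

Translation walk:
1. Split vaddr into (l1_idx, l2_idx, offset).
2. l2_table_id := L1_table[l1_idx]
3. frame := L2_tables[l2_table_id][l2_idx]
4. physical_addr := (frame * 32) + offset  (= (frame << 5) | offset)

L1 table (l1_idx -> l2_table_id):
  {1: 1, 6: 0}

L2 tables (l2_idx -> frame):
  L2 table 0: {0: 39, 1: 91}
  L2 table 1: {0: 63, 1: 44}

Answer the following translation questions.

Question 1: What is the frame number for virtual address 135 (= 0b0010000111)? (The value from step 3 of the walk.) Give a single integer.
Answer: 63

Derivation:
vaddr = 135: l1_idx=1, l2_idx=0
L1[1] = 1; L2[1][0] = 63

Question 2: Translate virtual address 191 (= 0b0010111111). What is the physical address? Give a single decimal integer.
Answer: 1439

Derivation:
vaddr = 191 = 0b0010111111
Split: l1_idx=1, l2_idx=1, offset=31
L1[1] = 1
L2[1][1] = 44
paddr = 44 * 32 + 31 = 1439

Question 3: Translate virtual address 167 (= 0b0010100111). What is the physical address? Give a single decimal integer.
Answer: 1415

Derivation:
vaddr = 167 = 0b0010100111
Split: l1_idx=1, l2_idx=1, offset=7
L1[1] = 1
L2[1][1] = 44
paddr = 44 * 32 + 7 = 1415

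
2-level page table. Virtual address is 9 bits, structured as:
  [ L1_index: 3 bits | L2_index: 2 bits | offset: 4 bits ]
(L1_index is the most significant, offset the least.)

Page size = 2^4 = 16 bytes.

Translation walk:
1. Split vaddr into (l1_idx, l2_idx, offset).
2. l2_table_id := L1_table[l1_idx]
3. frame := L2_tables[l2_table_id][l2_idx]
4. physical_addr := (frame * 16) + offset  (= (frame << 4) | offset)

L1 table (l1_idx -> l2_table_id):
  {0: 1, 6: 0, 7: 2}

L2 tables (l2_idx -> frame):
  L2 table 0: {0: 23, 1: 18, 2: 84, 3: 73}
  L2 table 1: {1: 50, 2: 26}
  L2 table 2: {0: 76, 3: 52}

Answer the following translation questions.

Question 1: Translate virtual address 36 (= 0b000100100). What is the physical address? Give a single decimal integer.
Answer: 420

Derivation:
vaddr = 36 = 0b000100100
Split: l1_idx=0, l2_idx=2, offset=4
L1[0] = 1
L2[1][2] = 26
paddr = 26 * 16 + 4 = 420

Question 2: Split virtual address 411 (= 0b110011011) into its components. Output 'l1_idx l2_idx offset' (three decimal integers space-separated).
vaddr = 411 = 0b110011011
  top 3 bits -> l1_idx = 6
  next 2 bits -> l2_idx = 1
  bottom 4 bits -> offset = 11

Answer: 6 1 11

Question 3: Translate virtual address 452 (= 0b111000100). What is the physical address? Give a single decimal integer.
vaddr = 452 = 0b111000100
Split: l1_idx=7, l2_idx=0, offset=4
L1[7] = 2
L2[2][0] = 76
paddr = 76 * 16 + 4 = 1220

Answer: 1220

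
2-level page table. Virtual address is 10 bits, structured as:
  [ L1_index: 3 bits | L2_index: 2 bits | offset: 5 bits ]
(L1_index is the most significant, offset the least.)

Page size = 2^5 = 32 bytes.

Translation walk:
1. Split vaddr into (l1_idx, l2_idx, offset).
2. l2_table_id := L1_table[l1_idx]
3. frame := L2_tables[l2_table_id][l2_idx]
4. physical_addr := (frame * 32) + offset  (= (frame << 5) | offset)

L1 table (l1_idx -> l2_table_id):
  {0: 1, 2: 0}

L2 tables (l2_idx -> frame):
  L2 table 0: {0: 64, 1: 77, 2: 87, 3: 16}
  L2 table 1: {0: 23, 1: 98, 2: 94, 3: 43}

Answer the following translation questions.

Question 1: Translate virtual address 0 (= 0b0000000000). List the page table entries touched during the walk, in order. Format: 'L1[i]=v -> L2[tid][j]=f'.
Answer: L1[0]=1 -> L2[1][0]=23

Derivation:
vaddr = 0 = 0b0000000000
Split: l1_idx=0, l2_idx=0, offset=0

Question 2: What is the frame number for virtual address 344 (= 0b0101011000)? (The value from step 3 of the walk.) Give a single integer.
vaddr = 344: l1_idx=2, l2_idx=2
L1[2] = 0; L2[0][2] = 87

Answer: 87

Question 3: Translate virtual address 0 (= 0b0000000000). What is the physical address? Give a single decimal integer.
vaddr = 0 = 0b0000000000
Split: l1_idx=0, l2_idx=0, offset=0
L1[0] = 1
L2[1][0] = 23
paddr = 23 * 32 + 0 = 736

Answer: 736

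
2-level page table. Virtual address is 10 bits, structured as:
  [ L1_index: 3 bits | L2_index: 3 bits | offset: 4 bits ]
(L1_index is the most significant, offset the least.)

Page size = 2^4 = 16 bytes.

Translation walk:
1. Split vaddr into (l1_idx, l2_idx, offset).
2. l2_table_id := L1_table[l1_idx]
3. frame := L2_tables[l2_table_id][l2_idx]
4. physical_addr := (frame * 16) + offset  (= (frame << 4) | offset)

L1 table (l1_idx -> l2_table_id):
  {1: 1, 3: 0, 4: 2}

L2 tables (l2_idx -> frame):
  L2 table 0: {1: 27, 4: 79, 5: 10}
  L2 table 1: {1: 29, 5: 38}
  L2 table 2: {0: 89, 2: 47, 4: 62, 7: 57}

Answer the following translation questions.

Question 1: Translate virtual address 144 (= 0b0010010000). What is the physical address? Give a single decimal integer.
vaddr = 144 = 0b0010010000
Split: l1_idx=1, l2_idx=1, offset=0
L1[1] = 1
L2[1][1] = 29
paddr = 29 * 16 + 0 = 464

Answer: 464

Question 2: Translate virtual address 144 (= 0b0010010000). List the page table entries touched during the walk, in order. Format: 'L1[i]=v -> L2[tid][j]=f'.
Answer: L1[1]=1 -> L2[1][1]=29

Derivation:
vaddr = 144 = 0b0010010000
Split: l1_idx=1, l2_idx=1, offset=0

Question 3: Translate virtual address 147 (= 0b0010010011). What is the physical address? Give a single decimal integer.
vaddr = 147 = 0b0010010011
Split: l1_idx=1, l2_idx=1, offset=3
L1[1] = 1
L2[1][1] = 29
paddr = 29 * 16 + 3 = 467

Answer: 467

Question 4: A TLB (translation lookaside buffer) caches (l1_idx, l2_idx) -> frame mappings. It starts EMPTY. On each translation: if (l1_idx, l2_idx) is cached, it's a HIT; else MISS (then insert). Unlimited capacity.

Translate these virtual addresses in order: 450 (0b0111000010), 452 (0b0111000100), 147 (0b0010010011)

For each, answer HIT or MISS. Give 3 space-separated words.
vaddr=450: (3,4) not in TLB -> MISS, insert
vaddr=452: (3,4) in TLB -> HIT
vaddr=147: (1,1) not in TLB -> MISS, insert

Answer: MISS HIT MISS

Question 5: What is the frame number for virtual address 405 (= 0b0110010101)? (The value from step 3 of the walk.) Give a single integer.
Answer: 27

Derivation:
vaddr = 405: l1_idx=3, l2_idx=1
L1[3] = 0; L2[0][1] = 27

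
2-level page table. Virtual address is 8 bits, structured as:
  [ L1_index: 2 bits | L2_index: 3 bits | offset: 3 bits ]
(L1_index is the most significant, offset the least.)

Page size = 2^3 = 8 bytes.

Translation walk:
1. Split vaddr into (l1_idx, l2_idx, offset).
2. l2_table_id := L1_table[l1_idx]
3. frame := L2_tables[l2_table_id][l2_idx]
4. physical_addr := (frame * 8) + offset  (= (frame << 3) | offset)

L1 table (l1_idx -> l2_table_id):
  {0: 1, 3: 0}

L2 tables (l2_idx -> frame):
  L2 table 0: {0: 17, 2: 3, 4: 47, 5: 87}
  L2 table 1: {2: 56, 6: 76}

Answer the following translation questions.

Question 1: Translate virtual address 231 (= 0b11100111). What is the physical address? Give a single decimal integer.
vaddr = 231 = 0b11100111
Split: l1_idx=3, l2_idx=4, offset=7
L1[3] = 0
L2[0][4] = 47
paddr = 47 * 8 + 7 = 383

Answer: 383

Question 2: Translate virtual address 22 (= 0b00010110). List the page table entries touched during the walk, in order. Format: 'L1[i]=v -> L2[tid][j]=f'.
Answer: L1[0]=1 -> L2[1][2]=56

Derivation:
vaddr = 22 = 0b00010110
Split: l1_idx=0, l2_idx=2, offset=6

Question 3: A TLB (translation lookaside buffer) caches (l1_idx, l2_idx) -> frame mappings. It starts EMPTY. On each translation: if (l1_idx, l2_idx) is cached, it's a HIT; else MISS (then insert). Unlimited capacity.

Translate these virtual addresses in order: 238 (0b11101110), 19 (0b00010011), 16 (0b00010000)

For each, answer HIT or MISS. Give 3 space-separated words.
vaddr=238: (3,5) not in TLB -> MISS, insert
vaddr=19: (0,2) not in TLB -> MISS, insert
vaddr=16: (0,2) in TLB -> HIT

Answer: MISS MISS HIT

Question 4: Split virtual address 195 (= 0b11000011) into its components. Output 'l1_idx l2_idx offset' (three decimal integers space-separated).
Answer: 3 0 3

Derivation:
vaddr = 195 = 0b11000011
  top 2 bits -> l1_idx = 3
  next 3 bits -> l2_idx = 0
  bottom 3 bits -> offset = 3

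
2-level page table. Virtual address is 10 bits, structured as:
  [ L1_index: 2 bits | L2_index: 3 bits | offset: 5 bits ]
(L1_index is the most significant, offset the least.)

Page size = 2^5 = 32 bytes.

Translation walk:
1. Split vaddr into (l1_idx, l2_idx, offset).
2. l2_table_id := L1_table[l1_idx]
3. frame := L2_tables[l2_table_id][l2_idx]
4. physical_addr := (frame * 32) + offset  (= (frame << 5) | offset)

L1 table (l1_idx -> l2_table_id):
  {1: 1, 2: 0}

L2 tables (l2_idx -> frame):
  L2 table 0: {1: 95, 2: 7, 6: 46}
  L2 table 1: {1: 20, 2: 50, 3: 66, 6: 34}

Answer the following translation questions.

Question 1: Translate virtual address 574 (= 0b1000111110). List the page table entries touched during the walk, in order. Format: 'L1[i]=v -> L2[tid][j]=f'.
vaddr = 574 = 0b1000111110
Split: l1_idx=2, l2_idx=1, offset=30

Answer: L1[2]=0 -> L2[0][1]=95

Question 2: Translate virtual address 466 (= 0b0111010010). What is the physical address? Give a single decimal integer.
vaddr = 466 = 0b0111010010
Split: l1_idx=1, l2_idx=6, offset=18
L1[1] = 1
L2[1][6] = 34
paddr = 34 * 32 + 18 = 1106

Answer: 1106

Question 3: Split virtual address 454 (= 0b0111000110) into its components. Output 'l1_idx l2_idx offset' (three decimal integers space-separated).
vaddr = 454 = 0b0111000110
  top 2 bits -> l1_idx = 1
  next 3 bits -> l2_idx = 6
  bottom 5 bits -> offset = 6

Answer: 1 6 6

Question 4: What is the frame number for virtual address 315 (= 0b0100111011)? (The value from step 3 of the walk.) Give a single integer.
Answer: 20

Derivation:
vaddr = 315: l1_idx=1, l2_idx=1
L1[1] = 1; L2[1][1] = 20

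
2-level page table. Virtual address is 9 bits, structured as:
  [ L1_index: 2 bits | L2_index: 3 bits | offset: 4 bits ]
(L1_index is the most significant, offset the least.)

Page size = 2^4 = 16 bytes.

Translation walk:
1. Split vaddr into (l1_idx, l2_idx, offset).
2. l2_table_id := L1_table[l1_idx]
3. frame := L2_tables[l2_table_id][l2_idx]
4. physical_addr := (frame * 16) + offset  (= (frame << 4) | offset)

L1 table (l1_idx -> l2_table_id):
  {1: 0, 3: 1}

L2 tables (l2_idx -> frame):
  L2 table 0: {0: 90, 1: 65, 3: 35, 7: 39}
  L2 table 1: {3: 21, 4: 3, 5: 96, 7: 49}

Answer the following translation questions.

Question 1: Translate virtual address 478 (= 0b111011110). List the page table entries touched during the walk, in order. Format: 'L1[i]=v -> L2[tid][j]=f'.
vaddr = 478 = 0b111011110
Split: l1_idx=3, l2_idx=5, offset=14

Answer: L1[3]=1 -> L2[1][5]=96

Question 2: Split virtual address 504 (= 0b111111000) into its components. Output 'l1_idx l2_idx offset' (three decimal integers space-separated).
Answer: 3 7 8

Derivation:
vaddr = 504 = 0b111111000
  top 2 bits -> l1_idx = 3
  next 3 bits -> l2_idx = 7
  bottom 4 bits -> offset = 8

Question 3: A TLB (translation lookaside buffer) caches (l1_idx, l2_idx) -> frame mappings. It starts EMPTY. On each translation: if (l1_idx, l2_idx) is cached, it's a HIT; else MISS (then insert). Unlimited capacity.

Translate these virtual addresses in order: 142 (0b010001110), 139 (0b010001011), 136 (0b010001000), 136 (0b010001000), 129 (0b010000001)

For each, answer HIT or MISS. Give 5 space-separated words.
Answer: MISS HIT HIT HIT HIT

Derivation:
vaddr=142: (1,0) not in TLB -> MISS, insert
vaddr=139: (1,0) in TLB -> HIT
vaddr=136: (1,0) in TLB -> HIT
vaddr=136: (1,0) in TLB -> HIT
vaddr=129: (1,0) in TLB -> HIT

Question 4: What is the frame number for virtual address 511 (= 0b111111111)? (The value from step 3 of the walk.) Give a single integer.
Answer: 49

Derivation:
vaddr = 511: l1_idx=3, l2_idx=7
L1[3] = 1; L2[1][7] = 49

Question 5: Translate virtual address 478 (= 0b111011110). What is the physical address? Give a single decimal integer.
vaddr = 478 = 0b111011110
Split: l1_idx=3, l2_idx=5, offset=14
L1[3] = 1
L2[1][5] = 96
paddr = 96 * 16 + 14 = 1550

Answer: 1550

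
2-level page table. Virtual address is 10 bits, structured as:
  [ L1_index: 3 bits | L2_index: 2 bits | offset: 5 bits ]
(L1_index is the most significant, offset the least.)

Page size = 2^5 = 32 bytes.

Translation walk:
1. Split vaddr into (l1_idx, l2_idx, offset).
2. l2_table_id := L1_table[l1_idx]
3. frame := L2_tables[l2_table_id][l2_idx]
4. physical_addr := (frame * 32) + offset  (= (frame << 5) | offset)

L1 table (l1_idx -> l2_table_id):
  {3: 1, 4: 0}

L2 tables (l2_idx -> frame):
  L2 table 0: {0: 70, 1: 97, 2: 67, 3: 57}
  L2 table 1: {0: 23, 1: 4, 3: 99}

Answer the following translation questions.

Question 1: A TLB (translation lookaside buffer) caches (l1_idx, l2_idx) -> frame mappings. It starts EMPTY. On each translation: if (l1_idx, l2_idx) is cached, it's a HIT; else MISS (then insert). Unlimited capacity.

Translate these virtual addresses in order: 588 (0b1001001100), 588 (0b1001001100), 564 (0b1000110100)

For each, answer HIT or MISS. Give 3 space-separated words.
Answer: MISS HIT MISS

Derivation:
vaddr=588: (4,2) not in TLB -> MISS, insert
vaddr=588: (4,2) in TLB -> HIT
vaddr=564: (4,1) not in TLB -> MISS, insert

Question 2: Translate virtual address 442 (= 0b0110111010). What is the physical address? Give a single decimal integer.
Answer: 154

Derivation:
vaddr = 442 = 0b0110111010
Split: l1_idx=3, l2_idx=1, offset=26
L1[3] = 1
L2[1][1] = 4
paddr = 4 * 32 + 26 = 154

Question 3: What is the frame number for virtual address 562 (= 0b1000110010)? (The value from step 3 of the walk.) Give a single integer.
vaddr = 562: l1_idx=4, l2_idx=1
L1[4] = 0; L2[0][1] = 97

Answer: 97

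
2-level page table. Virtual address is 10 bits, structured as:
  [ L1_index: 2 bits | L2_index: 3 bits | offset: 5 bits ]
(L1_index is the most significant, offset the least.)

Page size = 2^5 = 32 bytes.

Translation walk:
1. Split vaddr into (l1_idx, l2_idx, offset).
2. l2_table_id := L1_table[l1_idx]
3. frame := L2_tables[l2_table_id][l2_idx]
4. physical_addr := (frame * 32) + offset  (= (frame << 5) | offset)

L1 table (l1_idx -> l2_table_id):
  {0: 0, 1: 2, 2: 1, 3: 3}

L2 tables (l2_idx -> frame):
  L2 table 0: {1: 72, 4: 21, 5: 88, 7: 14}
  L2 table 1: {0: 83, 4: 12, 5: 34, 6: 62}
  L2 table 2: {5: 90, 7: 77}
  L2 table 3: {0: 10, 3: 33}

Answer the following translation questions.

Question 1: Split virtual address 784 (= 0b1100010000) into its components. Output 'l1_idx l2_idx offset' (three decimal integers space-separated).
Answer: 3 0 16

Derivation:
vaddr = 784 = 0b1100010000
  top 2 bits -> l1_idx = 3
  next 3 bits -> l2_idx = 0
  bottom 5 bits -> offset = 16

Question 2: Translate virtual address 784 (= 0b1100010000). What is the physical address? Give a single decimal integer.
vaddr = 784 = 0b1100010000
Split: l1_idx=3, l2_idx=0, offset=16
L1[3] = 3
L2[3][0] = 10
paddr = 10 * 32 + 16 = 336

Answer: 336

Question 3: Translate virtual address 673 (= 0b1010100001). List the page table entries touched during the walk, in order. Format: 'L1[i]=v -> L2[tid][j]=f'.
Answer: L1[2]=1 -> L2[1][5]=34

Derivation:
vaddr = 673 = 0b1010100001
Split: l1_idx=2, l2_idx=5, offset=1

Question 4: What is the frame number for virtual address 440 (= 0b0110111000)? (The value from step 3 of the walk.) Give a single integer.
Answer: 90

Derivation:
vaddr = 440: l1_idx=1, l2_idx=5
L1[1] = 2; L2[2][5] = 90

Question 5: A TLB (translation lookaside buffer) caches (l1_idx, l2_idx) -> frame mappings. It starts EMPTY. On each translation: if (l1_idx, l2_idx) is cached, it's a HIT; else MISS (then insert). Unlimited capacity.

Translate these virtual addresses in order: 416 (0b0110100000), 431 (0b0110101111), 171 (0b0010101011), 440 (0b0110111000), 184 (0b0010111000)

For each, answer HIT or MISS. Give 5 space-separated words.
vaddr=416: (1,5) not in TLB -> MISS, insert
vaddr=431: (1,5) in TLB -> HIT
vaddr=171: (0,5) not in TLB -> MISS, insert
vaddr=440: (1,5) in TLB -> HIT
vaddr=184: (0,5) in TLB -> HIT

Answer: MISS HIT MISS HIT HIT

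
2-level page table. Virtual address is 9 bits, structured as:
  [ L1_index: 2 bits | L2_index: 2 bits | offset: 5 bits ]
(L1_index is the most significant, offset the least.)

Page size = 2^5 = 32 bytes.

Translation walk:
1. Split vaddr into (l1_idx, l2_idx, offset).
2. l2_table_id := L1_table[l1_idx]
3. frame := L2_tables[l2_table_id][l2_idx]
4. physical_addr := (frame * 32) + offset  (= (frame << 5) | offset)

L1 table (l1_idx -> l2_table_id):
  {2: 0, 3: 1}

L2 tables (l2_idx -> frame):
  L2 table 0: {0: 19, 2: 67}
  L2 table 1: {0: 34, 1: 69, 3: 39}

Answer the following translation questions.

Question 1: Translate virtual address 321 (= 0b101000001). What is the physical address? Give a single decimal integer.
vaddr = 321 = 0b101000001
Split: l1_idx=2, l2_idx=2, offset=1
L1[2] = 0
L2[0][2] = 67
paddr = 67 * 32 + 1 = 2145

Answer: 2145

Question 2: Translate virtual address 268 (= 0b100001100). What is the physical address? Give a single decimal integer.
vaddr = 268 = 0b100001100
Split: l1_idx=2, l2_idx=0, offset=12
L1[2] = 0
L2[0][0] = 19
paddr = 19 * 32 + 12 = 620

Answer: 620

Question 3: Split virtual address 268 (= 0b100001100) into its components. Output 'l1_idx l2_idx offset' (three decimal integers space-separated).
vaddr = 268 = 0b100001100
  top 2 bits -> l1_idx = 2
  next 2 bits -> l2_idx = 0
  bottom 5 bits -> offset = 12

Answer: 2 0 12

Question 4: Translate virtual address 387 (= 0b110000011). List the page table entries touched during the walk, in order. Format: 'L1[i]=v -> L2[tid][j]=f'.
Answer: L1[3]=1 -> L2[1][0]=34

Derivation:
vaddr = 387 = 0b110000011
Split: l1_idx=3, l2_idx=0, offset=3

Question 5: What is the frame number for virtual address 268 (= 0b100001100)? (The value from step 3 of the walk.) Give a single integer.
Answer: 19

Derivation:
vaddr = 268: l1_idx=2, l2_idx=0
L1[2] = 0; L2[0][0] = 19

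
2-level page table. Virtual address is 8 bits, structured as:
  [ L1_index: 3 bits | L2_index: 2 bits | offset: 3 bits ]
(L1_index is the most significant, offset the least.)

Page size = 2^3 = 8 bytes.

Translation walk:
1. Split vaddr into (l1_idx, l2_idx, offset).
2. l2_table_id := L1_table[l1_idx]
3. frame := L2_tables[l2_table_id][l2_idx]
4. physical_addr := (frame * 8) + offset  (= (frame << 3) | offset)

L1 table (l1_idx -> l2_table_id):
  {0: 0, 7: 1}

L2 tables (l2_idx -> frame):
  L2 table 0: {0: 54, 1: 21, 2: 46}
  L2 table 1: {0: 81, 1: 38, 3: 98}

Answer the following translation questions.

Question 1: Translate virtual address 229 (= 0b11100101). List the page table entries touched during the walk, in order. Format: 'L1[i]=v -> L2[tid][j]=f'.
Answer: L1[7]=1 -> L2[1][0]=81

Derivation:
vaddr = 229 = 0b11100101
Split: l1_idx=7, l2_idx=0, offset=5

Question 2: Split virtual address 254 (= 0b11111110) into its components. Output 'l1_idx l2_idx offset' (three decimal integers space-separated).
Answer: 7 3 6

Derivation:
vaddr = 254 = 0b11111110
  top 3 bits -> l1_idx = 7
  next 2 bits -> l2_idx = 3
  bottom 3 bits -> offset = 6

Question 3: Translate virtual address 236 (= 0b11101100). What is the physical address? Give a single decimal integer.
vaddr = 236 = 0b11101100
Split: l1_idx=7, l2_idx=1, offset=4
L1[7] = 1
L2[1][1] = 38
paddr = 38 * 8 + 4 = 308

Answer: 308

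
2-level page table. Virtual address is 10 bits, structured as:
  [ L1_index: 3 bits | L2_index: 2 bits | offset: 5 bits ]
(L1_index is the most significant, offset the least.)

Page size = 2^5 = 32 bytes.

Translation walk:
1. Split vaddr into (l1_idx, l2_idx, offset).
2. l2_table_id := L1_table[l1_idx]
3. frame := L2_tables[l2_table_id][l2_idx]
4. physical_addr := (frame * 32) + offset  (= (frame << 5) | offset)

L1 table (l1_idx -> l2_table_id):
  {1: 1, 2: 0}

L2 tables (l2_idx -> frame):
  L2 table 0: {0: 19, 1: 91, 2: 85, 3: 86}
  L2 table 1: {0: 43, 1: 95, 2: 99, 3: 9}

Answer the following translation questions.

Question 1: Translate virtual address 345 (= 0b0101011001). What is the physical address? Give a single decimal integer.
vaddr = 345 = 0b0101011001
Split: l1_idx=2, l2_idx=2, offset=25
L1[2] = 0
L2[0][2] = 85
paddr = 85 * 32 + 25 = 2745

Answer: 2745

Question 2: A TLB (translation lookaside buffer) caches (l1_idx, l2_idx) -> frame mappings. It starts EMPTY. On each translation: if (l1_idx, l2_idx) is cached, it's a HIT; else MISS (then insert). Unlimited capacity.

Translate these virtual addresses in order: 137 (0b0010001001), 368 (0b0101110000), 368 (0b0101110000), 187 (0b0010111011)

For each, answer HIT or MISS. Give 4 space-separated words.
Answer: MISS MISS HIT MISS

Derivation:
vaddr=137: (1,0) not in TLB -> MISS, insert
vaddr=368: (2,3) not in TLB -> MISS, insert
vaddr=368: (2,3) in TLB -> HIT
vaddr=187: (1,1) not in TLB -> MISS, insert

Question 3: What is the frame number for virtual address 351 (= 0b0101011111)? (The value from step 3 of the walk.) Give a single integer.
vaddr = 351: l1_idx=2, l2_idx=2
L1[2] = 0; L2[0][2] = 85

Answer: 85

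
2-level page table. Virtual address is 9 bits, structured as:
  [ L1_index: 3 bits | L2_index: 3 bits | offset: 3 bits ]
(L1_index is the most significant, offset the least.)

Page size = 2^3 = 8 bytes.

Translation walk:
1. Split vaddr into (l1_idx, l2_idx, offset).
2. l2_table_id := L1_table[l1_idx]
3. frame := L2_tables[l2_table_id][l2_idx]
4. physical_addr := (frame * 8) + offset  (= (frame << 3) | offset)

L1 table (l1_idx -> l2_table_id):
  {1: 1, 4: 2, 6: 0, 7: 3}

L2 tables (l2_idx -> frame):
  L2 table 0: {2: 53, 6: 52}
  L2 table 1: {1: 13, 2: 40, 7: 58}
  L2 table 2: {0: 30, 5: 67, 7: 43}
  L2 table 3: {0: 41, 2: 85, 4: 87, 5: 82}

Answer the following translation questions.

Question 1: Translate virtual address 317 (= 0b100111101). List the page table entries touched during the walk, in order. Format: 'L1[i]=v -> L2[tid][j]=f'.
vaddr = 317 = 0b100111101
Split: l1_idx=4, l2_idx=7, offset=5

Answer: L1[4]=2 -> L2[2][7]=43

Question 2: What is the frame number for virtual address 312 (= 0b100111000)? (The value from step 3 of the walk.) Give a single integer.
Answer: 43

Derivation:
vaddr = 312: l1_idx=4, l2_idx=7
L1[4] = 2; L2[2][7] = 43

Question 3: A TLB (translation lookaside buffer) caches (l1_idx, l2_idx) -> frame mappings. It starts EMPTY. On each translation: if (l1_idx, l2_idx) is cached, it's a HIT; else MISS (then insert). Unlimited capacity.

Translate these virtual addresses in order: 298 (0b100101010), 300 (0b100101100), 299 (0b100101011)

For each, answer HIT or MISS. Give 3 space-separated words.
Answer: MISS HIT HIT

Derivation:
vaddr=298: (4,5) not in TLB -> MISS, insert
vaddr=300: (4,5) in TLB -> HIT
vaddr=299: (4,5) in TLB -> HIT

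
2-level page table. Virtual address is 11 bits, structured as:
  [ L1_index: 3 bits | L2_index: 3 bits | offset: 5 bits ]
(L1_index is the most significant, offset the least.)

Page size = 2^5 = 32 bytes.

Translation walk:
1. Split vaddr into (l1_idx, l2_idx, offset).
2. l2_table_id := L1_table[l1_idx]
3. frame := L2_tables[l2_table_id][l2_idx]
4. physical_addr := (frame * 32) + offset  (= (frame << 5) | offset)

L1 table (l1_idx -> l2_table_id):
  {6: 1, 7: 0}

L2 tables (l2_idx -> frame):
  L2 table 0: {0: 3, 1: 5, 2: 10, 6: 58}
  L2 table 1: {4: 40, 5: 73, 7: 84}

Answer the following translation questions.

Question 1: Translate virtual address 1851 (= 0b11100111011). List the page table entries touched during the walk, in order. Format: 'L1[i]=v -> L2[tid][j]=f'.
Answer: L1[7]=0 -> L2[0][1]=5

Derivation:
vaddr = 1851 = 0b11100111011
Split: l1_idx=7, l2_idx=1, offset=27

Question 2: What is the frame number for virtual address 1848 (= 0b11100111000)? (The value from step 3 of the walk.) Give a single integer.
Answer: 5

Derivation:
vaddr = 1848: l1_idx=7, l2_idx=1
L1[7] = 0; L2[0][1] = 5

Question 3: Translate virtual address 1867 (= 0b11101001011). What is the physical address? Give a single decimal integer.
Answer: 331

Derivation:
vaddr = 1867 = 0b11101001011
Split: l1_idx=7, l2_idx=2, offset=11
L1[7] = 0
L2[0][2] = 10
paddr = 10 * 32 + 11 = 331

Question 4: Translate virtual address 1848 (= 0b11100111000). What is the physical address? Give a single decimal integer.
vaddr = 1848 = 0b11100111000
Split: l1_idx=7, l2_idx=1, offset=24
L1[7] = 0
L2[0][1] = 5
paddr = 5 * 32 + 24 = 184

Answer: 184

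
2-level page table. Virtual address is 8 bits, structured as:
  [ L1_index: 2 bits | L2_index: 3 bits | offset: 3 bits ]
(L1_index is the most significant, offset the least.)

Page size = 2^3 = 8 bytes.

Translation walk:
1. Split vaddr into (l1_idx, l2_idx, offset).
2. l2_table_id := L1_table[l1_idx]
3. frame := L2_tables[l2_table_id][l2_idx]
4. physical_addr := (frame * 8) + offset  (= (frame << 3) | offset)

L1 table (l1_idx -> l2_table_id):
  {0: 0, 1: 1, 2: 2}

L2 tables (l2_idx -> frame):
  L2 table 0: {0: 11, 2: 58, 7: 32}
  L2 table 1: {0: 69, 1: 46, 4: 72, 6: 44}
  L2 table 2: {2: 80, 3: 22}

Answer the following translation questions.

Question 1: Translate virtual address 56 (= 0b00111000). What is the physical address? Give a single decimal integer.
vaddr = 56 = 0b00111000
Split: l1_idx=0, l2_idx=7, offset=0
L1[0] = 0
L2[0][7] = 32
paddr = 32 * 8 + 0 = 256

Answer: 256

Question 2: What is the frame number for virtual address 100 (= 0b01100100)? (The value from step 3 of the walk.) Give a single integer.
Answer: 72

Derivation:
vaddr = 100: l1_idx=1, l2_idx=4
L1[1] = 1; L2[1][4] = 72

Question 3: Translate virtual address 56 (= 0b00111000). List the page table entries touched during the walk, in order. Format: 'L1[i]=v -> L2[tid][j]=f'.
Answer: L1[0]=0 -> L2[0][7]=32

Derivation:
vaddr = 56 = 0b00111000
Split: l1_idx=0, l2_idx=7, offset=0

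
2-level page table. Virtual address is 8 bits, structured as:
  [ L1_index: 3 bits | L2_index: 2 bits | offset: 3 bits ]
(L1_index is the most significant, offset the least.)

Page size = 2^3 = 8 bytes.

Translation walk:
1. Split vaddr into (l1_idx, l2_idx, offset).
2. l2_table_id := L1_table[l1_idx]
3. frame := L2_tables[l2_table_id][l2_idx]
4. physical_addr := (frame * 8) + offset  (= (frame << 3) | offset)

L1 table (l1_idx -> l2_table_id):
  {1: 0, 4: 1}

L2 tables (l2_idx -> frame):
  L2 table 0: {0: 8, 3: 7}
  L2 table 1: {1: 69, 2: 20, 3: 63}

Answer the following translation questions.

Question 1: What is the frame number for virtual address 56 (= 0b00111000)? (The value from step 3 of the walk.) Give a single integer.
vaddr = 56: l1_idx=1, l2_idx=3
L1[1] = 0; L2[0][3] = 7

Answer: 7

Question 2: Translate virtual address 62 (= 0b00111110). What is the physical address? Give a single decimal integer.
Answer: 62

Derivation:
vaddr = 62 = 0b00111110
Split: l1_idx=1, l2_idx=3, offset=6
L1[1] = 0
L2[0][3] = 7
paddr = 7 * 8 + 6 = 62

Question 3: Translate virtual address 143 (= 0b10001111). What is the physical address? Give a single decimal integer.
vaddr = 143 = 0b10001111
Split: l1_idx=4, l2_idx=1, offset=7
L1[4] = 1
L2[1][1] = 69
paddr = 69 * 8 + 7 = 559

Answer: 559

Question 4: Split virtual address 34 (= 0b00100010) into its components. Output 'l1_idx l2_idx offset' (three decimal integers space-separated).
Answer: 1 0 2

Derivation:
vaddr = 34 = 0b00100010
  top 3 bits -> l1_idx = 1
  next 2 bits -> l2_idx = 0
  bottom 3 bits -> offset = 2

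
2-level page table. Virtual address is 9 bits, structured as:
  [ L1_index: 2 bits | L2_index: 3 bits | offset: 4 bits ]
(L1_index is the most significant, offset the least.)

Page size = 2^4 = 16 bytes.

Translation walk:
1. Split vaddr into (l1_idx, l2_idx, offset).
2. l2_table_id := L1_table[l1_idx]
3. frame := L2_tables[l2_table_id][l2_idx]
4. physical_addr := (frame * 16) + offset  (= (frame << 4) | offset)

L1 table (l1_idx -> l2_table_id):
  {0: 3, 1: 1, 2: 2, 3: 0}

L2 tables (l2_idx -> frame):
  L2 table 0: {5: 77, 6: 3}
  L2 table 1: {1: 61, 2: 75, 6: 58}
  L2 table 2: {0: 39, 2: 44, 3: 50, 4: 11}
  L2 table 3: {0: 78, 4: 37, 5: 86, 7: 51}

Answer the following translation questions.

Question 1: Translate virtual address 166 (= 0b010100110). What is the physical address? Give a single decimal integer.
Answer: 1206

Derivation:
vaddr = 166 = 0b010100110
Split: l1_idx=1, l2_idx=2, offset=6
L1[1] = 1
L2[1][2] = 75
paddr = 75 * 16 + 6 = 1206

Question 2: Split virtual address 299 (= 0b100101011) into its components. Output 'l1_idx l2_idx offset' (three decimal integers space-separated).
Answer: 2 2 11

Derivation:
vaddr = 299 = 0b100101011
  top 2 bits -> l1_idx = 2
  next 3 bits -> l2_idx = 2
  bottom 4 bits -> offset = 11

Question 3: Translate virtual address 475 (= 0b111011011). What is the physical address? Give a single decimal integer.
vaddr = 475 = 0b111011011
Split: l1_idx=3, l2_idx=5, offset=11
L1[3] = 0
L2[0][5] = 77
paddr = 77 * 16 + 11 = 1243

Answer: 1243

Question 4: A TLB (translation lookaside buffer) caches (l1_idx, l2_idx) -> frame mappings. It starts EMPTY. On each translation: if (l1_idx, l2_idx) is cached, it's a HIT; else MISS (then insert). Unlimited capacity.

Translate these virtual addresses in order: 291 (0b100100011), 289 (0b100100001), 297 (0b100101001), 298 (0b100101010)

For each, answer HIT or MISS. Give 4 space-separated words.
Answer: MISS HIT HIT HIT

Derivation:
vaddr=291: (2,2) not in TLB -> MISS, insert
vaddr=289: (2,2) in TLB -> HIT
vaddr=297: (2,2) in TLB -> HIT
vaddr=298: (2,2) in TLB -> HIT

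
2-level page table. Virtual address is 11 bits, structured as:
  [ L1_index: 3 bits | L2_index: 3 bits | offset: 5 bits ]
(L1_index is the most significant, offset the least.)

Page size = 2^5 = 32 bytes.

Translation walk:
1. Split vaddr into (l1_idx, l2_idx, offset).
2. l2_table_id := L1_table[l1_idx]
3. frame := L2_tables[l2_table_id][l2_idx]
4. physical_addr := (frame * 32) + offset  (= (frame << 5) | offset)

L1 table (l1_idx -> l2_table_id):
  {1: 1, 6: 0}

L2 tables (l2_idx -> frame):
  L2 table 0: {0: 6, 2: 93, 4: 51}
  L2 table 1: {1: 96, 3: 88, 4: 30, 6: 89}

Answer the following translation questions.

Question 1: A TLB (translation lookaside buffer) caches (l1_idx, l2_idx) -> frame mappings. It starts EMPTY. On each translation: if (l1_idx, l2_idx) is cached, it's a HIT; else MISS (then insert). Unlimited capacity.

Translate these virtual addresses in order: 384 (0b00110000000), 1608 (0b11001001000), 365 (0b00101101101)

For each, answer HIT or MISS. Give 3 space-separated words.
vaddr=384: (1,4) not in TLB -> MISS, insert
vaddr=1608: (6,2) not in TLB -> MISS, insert
vaddr=365: (1,3) not in TLB -> MISS, insert

Answer: MISS MISS MISS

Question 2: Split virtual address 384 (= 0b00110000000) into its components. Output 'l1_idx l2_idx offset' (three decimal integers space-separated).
Answer: 1 4 0

Derivation:
vaddr = 384 = 0b00110000000
  top 3 bits -> l1_idx = 1
  next 3 bits -> l2_idx = 4
  bottom 5 bits -> offset = 0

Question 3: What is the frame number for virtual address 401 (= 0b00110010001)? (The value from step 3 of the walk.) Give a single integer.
Answer: 30

Derivation:
vaddr = 401: l1_idx=1, l2_idx=4
L1[1] = 1; L2[1][4] = 30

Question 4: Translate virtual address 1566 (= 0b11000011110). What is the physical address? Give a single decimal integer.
vaddr = 1566 = 0b11000011110
Split: l1_idx=6, l2_idx=0, offset=30
L1[6] = 0
L2[0][0] = 6
paddr = 6 * 32 + 30 = 222

Answer: 222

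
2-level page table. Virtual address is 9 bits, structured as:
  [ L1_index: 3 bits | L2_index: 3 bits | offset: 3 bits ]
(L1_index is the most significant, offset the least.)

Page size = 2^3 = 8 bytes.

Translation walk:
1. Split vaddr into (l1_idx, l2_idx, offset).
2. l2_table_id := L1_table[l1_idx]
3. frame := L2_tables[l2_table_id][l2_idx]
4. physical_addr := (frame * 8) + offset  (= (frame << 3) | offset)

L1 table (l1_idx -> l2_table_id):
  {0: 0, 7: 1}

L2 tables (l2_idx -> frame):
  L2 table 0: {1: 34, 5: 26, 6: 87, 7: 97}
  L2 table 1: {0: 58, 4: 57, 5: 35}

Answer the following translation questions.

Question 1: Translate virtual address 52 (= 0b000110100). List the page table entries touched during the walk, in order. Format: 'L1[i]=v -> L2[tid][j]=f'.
vaddr = 52 = 0b000110100
Split: l1_idx=0, l2_idx=6, offset=4

Answer: L1[0]=0 -> L2[0][6]=87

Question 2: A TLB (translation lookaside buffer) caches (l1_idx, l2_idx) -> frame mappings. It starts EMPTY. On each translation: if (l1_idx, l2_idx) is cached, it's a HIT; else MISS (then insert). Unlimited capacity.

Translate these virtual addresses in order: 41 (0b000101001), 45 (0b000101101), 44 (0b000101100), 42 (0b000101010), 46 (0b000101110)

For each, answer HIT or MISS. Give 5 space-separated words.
Answer: MISS HIT HIT HIT HIT

Derivation:
vaddr=41: (0,5) not in TLB -> MISS, insert
vaddr=45: (0,5) in TLB -> HIT
vaddr=44: (0,5) in TLB -> HIT
vaddr=42: (0,5) in TLB -> HIT
vaddr=46: (0,5) in TLB -> HIT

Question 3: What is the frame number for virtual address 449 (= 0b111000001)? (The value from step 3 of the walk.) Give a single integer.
vaddr = 449: l1_idx=7, l2_idx=0
L1[7] = 1; L2[1][0] = 58

Answer: 58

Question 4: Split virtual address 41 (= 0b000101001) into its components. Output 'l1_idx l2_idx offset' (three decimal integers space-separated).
Answer: 0 5 1

Derivation:
vaddr = 41 = 0b000101001
  top 3 bits -> l1_idx = 0
  next 3 bits -> l2_idx = 5
  bottom 3 bits -> offset = 1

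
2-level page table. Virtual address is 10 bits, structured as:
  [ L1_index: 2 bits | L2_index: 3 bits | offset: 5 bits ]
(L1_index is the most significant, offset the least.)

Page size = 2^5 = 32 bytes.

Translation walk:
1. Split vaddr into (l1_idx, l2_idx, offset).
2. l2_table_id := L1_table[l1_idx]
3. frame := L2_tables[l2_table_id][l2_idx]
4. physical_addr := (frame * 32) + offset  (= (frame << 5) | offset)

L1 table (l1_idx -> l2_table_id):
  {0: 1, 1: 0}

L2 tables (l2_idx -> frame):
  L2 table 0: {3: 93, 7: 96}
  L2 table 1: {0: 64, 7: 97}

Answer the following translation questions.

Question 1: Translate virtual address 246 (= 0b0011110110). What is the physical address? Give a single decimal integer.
vaddr = 246 = 0b0011110110
Split: l1_idx=0, l2_idx=7, offset=22
L1[0] = 1
L2[1][7] = 97
paddr = 97 * 32 + 22 = 3126

Answer: 3126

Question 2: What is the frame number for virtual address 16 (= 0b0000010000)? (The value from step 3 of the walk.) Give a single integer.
vaddr = 16: l1_idx=0, l2_idx=0
L1[0] = 1; L2[1][0] = 64

Answer: 64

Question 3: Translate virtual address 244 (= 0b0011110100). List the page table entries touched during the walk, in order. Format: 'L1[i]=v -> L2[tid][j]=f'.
Answer: L1[0]=1 -> L2[1][7]=97

Derivation:
vaddr = 244 = 0b0011110100
Split: l1_idx=0, l2_idx=7, offset=20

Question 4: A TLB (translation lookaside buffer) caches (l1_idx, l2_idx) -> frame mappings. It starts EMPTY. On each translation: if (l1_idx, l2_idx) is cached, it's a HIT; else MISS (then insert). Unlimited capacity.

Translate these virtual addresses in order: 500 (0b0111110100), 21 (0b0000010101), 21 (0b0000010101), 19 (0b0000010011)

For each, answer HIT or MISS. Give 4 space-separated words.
vaddr=500: (1,7) not in TLB -> MISS, insert
vaddr=21: (0,0) not in TLB -> MISS, insert
vaddr=21: (0,0) in TLB -> HIT
vaddr=19: (0,0) in TLB -> HIT

Answer: MISS MISS HIT HIT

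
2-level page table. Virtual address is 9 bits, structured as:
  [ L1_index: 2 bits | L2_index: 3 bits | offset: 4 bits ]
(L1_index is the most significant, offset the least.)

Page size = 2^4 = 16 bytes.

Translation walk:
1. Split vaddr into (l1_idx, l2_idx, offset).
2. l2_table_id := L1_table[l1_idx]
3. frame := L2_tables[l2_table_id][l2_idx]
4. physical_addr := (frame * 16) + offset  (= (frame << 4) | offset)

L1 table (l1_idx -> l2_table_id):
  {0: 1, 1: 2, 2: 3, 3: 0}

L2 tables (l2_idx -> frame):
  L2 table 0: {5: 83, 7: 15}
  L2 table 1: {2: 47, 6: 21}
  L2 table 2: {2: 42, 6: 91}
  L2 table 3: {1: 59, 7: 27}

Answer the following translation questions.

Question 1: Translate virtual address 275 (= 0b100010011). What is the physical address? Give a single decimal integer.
vaddr = 275 = 0b100010011
Split: l1_idx=2, l2_idx=1, offset=3
L1[2] = 3
L2[3][1] = 59
paddr = 59 * 16 + 3 = 947

Answer: 947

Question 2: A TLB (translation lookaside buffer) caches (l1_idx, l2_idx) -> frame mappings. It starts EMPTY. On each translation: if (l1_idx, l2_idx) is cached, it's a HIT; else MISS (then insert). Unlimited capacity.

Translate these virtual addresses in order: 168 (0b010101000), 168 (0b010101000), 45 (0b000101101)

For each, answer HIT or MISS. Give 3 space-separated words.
Answer: MISS HIT MISS

Derivation:
vaddr=168: (1,2) not in TLB -> MISS, insert
vaddr=168: (1,2) in TLB -> HIT
vaddr=45: (0,2) not in TLB -> MISS, insert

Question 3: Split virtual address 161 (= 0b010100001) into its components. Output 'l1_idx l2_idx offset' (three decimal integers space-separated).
vaddr = 161 = 0b010100001
  top 2 bits -> l1_idx = 1
  next 3 bits -> l2_idx = 2
  bottom 4 bits -> offset = 1

Answer: 1 2 1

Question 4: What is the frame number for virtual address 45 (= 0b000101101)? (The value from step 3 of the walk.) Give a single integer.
Answer: 47

Derivation:
vaddr = 45: l1_idx=0, l2_idx=2
L1[0] = 1; L2[1][2] = 47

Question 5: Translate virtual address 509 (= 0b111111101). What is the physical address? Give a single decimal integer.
Answer: 253

Derivation:
vaddr = 509 = 0b111111101
Split: l1_idx=3, l2_idx=7, offset=13
L1[3] = 0
L2[0][7] = 15
paddr = 15 * 16 + 13 = 253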